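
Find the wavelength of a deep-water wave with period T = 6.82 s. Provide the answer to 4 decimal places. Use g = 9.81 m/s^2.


L0 = g * T^2 / (2 * pi)
L0 = 9.81 * 6.82^2 / (2 * pi)
L0 = 9.81 * 46.5124 / 6.28319
L0 = 456.2866 / 6.28319
L0 = 72.6203 m

72.6203


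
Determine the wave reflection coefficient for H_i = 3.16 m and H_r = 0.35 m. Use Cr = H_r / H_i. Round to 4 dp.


Cr = H_r / H_i
Cr = 0.35 / 3.16
Cr = 0.1108

0.1108


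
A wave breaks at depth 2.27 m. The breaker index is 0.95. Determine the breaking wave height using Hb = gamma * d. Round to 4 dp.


Hb = gamma * d
Hb = 0.95 * 2.27
Hb = 2.1565 m

2.1565


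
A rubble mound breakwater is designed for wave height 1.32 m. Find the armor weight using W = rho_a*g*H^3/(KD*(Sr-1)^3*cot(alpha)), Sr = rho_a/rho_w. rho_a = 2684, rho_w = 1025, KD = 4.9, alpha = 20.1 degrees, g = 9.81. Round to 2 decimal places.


Sr = rho_a / rho_w = 2684 / 1025 = 2.618537
(Sr - 1) = 1.618537
(Sr - 1)^3 = 4.240017
cot(20.1) = 1 / tan(20.1) = 1 / 0.365948 = 2.732628
Numerator = 2684 * 9.81 * 1.32^3 = 60558.2494
Denominator = 4.9 * 4.240017 * 2.732628 = 56.773311
W = 60558.2494 / 56.773311
W = 1066.67 N

1066.67


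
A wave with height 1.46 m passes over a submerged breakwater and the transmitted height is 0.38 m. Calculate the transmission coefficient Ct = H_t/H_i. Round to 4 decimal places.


Ct = H_t / H_i
Ct = 0.38 / 1.46
Ct = 0.2603

0.2603


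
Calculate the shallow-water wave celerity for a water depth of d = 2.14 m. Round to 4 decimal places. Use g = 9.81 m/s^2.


Using the shallow-water approximation:
C = sqrt(g * d) = sqrt(9.81 * 2.14)
C = sqrt(20.9934)
C = 4.5819 m/s

4.5819


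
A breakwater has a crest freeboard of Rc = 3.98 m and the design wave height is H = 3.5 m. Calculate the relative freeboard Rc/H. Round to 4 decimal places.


Relative freeboard = Rc / H
= 3.98 / 3.5
= 1.1371

1.1371


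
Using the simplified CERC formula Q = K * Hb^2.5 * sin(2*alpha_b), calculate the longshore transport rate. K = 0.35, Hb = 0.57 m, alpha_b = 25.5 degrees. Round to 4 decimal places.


Q = K * Hb^2.5 * sin(2 * alpha_b)
Hb^2.5 = 0.57^2.5 = 0.245294
sin(2 * 25.5) = sin(51.0) = 0.777146
Q = 0.35 * 0.245294 * 0.777146
Q = 0.0667 m^3/s

0.0667


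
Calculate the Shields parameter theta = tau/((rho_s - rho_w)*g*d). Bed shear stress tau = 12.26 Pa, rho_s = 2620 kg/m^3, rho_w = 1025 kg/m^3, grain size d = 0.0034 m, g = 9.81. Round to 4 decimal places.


theta = tau / ((rho_s - rho_w) * g * d)
rho_s - rho_w = 2620 - 1025 = 1595
Denominator = 1595 * 9.81 * 0.0034 = 53.199630
theta = 12.26 / 53.199630
theta = 0.2305

0.2305


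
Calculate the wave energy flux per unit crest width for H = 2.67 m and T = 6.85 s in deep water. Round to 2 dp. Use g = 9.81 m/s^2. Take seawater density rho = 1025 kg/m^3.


P = rho * g^2 * H^2 * T / (32 * pi)
P = 1025 * 9.81^2 * 2.67^2 * 6.85 / (32 * pi)
P = 1025 * 96.2361 * 7.1289 * 6.85 / 100.53096
P = 47915.40 W/m

47915.40


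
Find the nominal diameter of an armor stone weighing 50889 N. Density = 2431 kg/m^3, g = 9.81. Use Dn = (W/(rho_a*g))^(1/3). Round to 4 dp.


V = W / (rho_a * g)
V = 50889 / (2431 * 9.81)
V = 50889 / 23848.11
V = 2.133880 m^3
Dn = V^(1/3) = 2.133880^(1/3)
Dn = 1.2874 m

1.2874


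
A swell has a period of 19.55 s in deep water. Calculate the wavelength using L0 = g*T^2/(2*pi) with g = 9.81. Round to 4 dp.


L0 = g * T^2 / (2 * pi)
L0 = 9.81 * 19.55^2 / (2 * pi)
L0 = 9.81 * 382.2025 / 6.28319
L0 = 3749.4065 / 6.28319
L0 = 596.7366 m

596.7366


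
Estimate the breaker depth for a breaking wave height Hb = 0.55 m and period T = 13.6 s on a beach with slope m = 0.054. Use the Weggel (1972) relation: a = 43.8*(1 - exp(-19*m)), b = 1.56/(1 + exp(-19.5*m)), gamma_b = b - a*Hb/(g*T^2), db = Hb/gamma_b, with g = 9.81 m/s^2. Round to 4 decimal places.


a = 43.8 * (1 - exp(-19 * m))
exp(-19 * 0.054) = exp(-1.0260) = 0.358438
a = 43.8 * (1 - 0.358438) = 28.100422
b = 1.56 / (1 + exp(-19.5 * m))
exp(-19.5 * 0.054) = exp(-1.0530) = 0.348890
b = 1.56 / (1 + 0.348890) = 1.156507
Hb / (g * T^2) = 0.55 / (9.81 * 13.6^2) = 0.55 / 1814.4576 = 0.00030312
gamma_b = b - a * Hb/(g*T^2) = 1.156507 - 28.100422 * 0.00030312 = 1.147989
db = Hb / gamma_b = 0.55 / 1.147989
db = 0.4791 m

0.4791


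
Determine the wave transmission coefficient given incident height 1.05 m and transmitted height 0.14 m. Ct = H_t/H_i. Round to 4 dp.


Ct = H_t / H_i
Ct = 0.14 / 1.05
Ct = 0.1333

0.1333


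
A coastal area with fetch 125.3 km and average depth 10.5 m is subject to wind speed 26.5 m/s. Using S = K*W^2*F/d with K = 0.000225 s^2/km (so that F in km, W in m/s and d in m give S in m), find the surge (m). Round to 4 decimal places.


S = K * W^2 * F / d
W^2 = 26.5^2 = 702.25
S = 0.000225 * 702.25 * 125.3 / 10.5
Numerator = 0.000225 * 702.25 * 125.3 = 19.798183
S = 19.798183 / 10.5 = 1.8855 m

1.8855


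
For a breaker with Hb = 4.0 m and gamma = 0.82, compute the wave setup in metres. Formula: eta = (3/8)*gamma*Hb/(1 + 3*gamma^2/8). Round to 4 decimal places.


eta = (3/8) * gamma * Hb / (1 + 3*gamma^2/8)
Numerator = (3/8) * 0.82 * 4.0 = 1.230000
Denominator = 1 + 3*0.82^2/8 = 1 + 0.252150 = 1.252150
eta = 1.230000 / 1.252150
eta = 0.9823 m

0.9823


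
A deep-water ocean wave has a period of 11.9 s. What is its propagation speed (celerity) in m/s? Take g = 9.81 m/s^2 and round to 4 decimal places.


We use the deep-water celerity formula:
C = g * T / (2 * pi)
C = 9.81 * 11.9 / (2 * 3.14159...)
C = 116.739000 / 6.283185
C = 18.5796 m/s

18.5796


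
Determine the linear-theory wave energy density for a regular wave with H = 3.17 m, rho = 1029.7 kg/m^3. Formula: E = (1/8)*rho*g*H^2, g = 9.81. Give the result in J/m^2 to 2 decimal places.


E = (1/8) * rho * g * H^2
E = (1/8) * 1029.7 * 9.81 * 3.17^2
E = 0.125 * 1029.7 * 9.81 * 10.0489
E = 12688.44 J/m^2

12688.44


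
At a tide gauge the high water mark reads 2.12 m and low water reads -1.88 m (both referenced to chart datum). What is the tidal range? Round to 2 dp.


Tidal range = High water - Low water
Tidal range = 2.12 - (-1.88)
Tidal range = 4.00 m

4.00


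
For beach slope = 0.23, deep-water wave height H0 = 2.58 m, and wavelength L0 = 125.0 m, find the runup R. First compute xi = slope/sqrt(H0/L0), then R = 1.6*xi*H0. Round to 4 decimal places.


xi = slope / sqrt(H0/L0)
H0/L0 = 2.58/125.0 = 0.020640
sqrt(0.020640) = 0.143666
xi = 0.23 / 0.143666 = 1.600932
R = 1.6 * xi * H0 = 1.6 * 1.600932 * 2.58
R = 6.6086 m

6.6086


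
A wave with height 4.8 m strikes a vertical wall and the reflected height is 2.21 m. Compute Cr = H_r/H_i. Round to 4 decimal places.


Cr = H_r / H_i
Cr = 2.21 / 4.8
Cr = 0.4604

0.4604


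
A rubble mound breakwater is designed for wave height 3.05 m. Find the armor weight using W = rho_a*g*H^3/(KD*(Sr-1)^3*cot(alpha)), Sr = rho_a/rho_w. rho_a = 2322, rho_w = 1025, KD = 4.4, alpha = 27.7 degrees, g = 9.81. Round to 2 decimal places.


Sr = rho_a / rho_w = 2322 / 1025 = 2.265366
(Sr - 1) = 1.265366
(Sr - 1)^3 = 2.026041
cot(27.7) = 1 / tan(27.7) = 1 / 0.525012 = 1.904719
Numerator = 2322 * 9.81 * 3.05^3 = 646294.9178
Denominator = 4.4 * 2.026041 * 1.904719 = 16.979778
W = 646294.9178 / 16.979778
W = 38062.63 N

38062.63


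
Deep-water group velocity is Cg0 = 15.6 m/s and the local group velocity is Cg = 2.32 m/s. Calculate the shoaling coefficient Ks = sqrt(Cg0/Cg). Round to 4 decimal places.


Ks = sqrt(Cg0 / Cg)
Ks = sqrt(15.6 / 2.32)
Ks = sqrt(6.7241)
Ks = 2.5931

2.5931


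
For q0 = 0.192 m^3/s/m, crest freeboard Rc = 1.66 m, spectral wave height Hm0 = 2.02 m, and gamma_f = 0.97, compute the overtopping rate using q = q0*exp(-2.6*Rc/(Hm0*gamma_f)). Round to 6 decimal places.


q = q0 * exp(-2.6 * Rc / (Hm0 * gamma_f))
Exponent = -2.6 * 1.66 / (2.02 * 0.97)
= -2.6 * 1.66 / 1.9594
= -2.202715
exp(-2.202715) = 0.110503
q = 0.192 * 0.110503
q = 0.021217 m^3/s/m

0.021217


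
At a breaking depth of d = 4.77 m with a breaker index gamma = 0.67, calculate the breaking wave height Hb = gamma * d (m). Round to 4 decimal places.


Hb = gamma * d
Hb = 0.67 * 4.77
Hb = 3.1959 m

3.1959


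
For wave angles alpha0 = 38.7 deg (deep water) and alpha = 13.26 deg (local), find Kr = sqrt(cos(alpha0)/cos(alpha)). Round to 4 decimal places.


Kr = sqrt(cos(alpha0) / cos(alpha))
cos(38.7) = 0.780430
cos(13.26) = 0.973339
Kr = sqrt(0.780430 / 0.973339)
Kr = sqrt(0.801807)
Kr = 0.8954

0.8954


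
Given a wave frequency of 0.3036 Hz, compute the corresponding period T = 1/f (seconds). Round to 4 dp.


T = 1 / f
T = 1 / 0.3036
T = 3.2938 s

3.2938


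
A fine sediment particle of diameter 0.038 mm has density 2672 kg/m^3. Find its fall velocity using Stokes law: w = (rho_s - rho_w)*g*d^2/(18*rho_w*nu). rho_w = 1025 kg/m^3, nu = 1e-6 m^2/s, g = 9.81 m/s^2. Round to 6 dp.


w = (rho_s - rho_w) * g * d^2 / (18 * rho_w * nu)
d = 0.038 mm = 0.000038 m
rho_s - rho_w = 2672 - 1025 = 1647
Numerator = 1647 * 9.81 * (0.000038)^2 = 0.000023330809
Denominator = 18 * 1025 * 1e-6 = 0.018450
w = 0.001265 m/s

0.001265


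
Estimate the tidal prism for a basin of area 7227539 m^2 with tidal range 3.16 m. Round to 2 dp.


Tidal prism = Area * Tidal range
P = 7227539 * 3.16
P = 22839023.24 m^3

22839023.24


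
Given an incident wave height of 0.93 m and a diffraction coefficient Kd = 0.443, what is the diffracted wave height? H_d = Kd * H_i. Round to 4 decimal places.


H_d = Kd * H_i
H_d = 0.443 * 0.93
H_d = 0.4120 m

0.4120


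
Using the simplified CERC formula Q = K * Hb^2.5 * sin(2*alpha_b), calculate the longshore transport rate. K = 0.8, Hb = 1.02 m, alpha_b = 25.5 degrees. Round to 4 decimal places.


Q = K * Hb^2.5 * sin(2 * alpha_b)
Hb^2.5 = 1.02^2.5 = 1.050752
sin(2 * 25.5) = sin(51.0) = 0.777146
Q = 0.8 * 1.050752 * 0.777146
Q = 0.6533 m^3/s

0.6533


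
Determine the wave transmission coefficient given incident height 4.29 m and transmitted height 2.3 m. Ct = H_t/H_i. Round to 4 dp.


Ct = H_t / H_i
Ct = 2.3 / 4.29
Ct = 0.5361

0.5361


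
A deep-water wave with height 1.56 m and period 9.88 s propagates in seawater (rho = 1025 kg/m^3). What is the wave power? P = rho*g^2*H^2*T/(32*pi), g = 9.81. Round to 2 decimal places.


P = rho * g^2 * H^2 * T / (32 * pi)
P = 1025 * 9.81^2 * 1.56^2 * 9.88 / (32 * pi)
P = 1025 * 96.2361 * 2.4336 * 9.88 / 100.53096
P = 23592.19 W/m

23592.19


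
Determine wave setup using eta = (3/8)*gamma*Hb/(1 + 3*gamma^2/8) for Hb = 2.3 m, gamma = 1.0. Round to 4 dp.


eta = (3/8) * gamma * Hb / (1 + 3*gamma^2/8)
Numerator = (3/8) * 1.0 * 2.3 = 0.862500
Denominator = 1 + 3*1.0^2/8 = 1 + 0.375000 = 1.375000
eta = 0.862500 / 1.375000
eta = 0.6273 m

0.6273


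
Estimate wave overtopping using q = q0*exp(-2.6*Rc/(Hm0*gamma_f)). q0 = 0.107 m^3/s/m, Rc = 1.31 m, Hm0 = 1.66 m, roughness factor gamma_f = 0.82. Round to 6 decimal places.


q = q0 * exp(-2.6 * Rc / (Hm0 * gamma_f))
Exponent = -2.6 * 1.31 / (1.66 * 0.82)
= -2.6 * 1.31 / 1.3612
= -2.502204
exp(-2.502204) = 0.081904
q = 0.107 * 0.081904
q = 0.008764 m^3/s/m

0.008764


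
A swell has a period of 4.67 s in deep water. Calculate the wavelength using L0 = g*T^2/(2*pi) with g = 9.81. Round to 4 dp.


L0 = g * T^2 / (2 * pi)
L0 = 9.81 * 4.67^2 / (2 * pi)
L0 = 9.81 * 21.8089 / 6.28319
L0 = 213.9453 / 6.28319
L0 = 34.0505 m

34.0505


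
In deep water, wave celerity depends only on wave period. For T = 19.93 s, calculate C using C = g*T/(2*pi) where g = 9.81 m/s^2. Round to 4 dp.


We use the deep-water celerity formula:
C = g * T / (2 * pi)
C = 9.81 * 19.93 / (2 * 3.14159...)
C = 195.513300 / 6.283185
C = 31.1169 m/s

31.1169


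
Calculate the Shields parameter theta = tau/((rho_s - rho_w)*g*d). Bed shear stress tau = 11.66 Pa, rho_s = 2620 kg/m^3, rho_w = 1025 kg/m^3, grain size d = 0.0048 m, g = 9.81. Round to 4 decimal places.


theta = tau / ((rho_s - rho_w) * g * d)
rho_s - rho_w = 2620 - 1025 = 1595
Denominator = 1595 * 9.81 * 0.0048 = 75.105360
theta = 11.66 / 75.105360
theta = 0.1552

0.1552


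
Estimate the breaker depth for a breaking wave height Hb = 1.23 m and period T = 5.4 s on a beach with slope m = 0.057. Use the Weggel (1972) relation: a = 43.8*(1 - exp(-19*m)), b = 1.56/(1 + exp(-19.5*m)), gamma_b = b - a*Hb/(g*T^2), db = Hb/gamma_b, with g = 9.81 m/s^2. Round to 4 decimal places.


a = 43.8 * (1 - exp(-19 * m))
exp(-19 * 0.057) = exp(-1.0830) = 0.338578
a = 43.8 * (1 - 0.338578) = 28.970272
b = 1.56 / (1 + exp(-19.5 * m))
exp(-19.5 * 0.057) = exp(-1.1115) = 0.329065
b = 1.56 / (1 + 0.329065) = 1.173757
Hb / (g * T^2) = 1.23 / (9.81 * 5.4^2) = 1.23 / 286.0596 = 0.00429980
gamma_b = b - a * Hb/(g*T^2) = 1.173757 - 28.970272 * 0.00429980 = 1.049191
db = Hb / gamma_b = 1.23 / 1.049191
db = 1.1723 m

1.1723


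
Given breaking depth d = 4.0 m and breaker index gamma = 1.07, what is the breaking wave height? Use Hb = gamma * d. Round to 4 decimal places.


Hb = gamma * d
Hb = 1.07 * 4.0
Hb = 4.2800 m

4.2800


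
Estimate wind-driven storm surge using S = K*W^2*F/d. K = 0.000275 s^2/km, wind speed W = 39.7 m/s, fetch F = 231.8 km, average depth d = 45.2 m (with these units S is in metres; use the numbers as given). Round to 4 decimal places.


S = K * W^2 * F / d
W^2 = 39.7^2 = 1576.09
S = 0.000275 * 1576.09 * 231.8 / 45.2
Numerator = 0.000275 * 1576.09 * 231.8 = 100.467857
S = 100.467857 / 45.2 = 2.2227 m

2.2227


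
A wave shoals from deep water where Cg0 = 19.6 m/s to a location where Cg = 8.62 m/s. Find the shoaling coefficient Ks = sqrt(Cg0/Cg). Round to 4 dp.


Ks = sqrt(Cg0 / Cg)
Ks = sqrt(19.6 / 8.62)
Ks = sqrt(2.2738)
Ks = 1.5079

1.5079


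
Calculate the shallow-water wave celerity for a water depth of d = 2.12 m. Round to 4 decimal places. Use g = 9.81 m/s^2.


Using the shallow-water approximation:
C = sqrt(g * d) = sqrt(9.81 * 2.12)
C = sqrt(20.7972)
C = 4.5604 m/s

4.5604


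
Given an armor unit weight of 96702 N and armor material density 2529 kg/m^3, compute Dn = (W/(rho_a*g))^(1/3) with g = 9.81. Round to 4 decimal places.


V = W / (rho_a * g)
V = 96702 / (2529 * 9.81)
V = 96702 / 24809.49
V = 3.897783 m^3
Dn = V^(1/3) = 3.897783^(1/3)
Dn = 1.5738 m

1.5738


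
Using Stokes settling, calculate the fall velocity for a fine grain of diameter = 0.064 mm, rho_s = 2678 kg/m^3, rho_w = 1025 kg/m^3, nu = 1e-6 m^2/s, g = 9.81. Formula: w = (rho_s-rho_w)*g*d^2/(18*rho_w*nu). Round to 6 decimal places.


w = (rho_s - rho_w) * g * d^2 / (18 * rho_w * nu)
d = 0.064 mm = 0.000064 m
rho_s - rho_w = 2678 - 1025 = 1653
Numerator = 1653 * 9.81 * (0.000064)^2 = 0.000066420449
Denominator = 18 * 1025 * 1e-6 = 0.018450
w = 0.003600 m/s

0.003600


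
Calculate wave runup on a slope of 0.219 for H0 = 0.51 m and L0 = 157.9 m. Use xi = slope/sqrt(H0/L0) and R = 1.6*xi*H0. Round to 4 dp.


xi = slope / sqrt(H0/L0)
H0/L0 = 0.51/157.9 = 0.003230
sqrt(0.003230) = 0.056832
xi = 0.219 / 0.056832 = 3.853453
R = 1.6 * xi * H0 = 1.6 * 3.853453 * 0.51
R = 3.1444 m

3.1444


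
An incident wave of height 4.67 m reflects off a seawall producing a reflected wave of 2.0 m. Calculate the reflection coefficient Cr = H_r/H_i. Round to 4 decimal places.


Cr = H_r / H_i
Cr = 2.0 / 4.67
Cr = 0.4283

0.4283


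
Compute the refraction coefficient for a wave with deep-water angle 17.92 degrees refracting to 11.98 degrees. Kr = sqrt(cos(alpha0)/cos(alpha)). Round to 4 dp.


Kr = sqrt(cos(alpha0) / cos(alpha))
cos(17.92) = 0.951487
cos(11.98) = 0.978220
Kr = sqrt(0.951487 / 0.978220)
Kr = sqrt(0.972672)
Kr = 0.9862

0.9862


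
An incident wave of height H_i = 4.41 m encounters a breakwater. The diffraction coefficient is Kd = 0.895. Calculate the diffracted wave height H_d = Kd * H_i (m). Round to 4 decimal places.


H_d = Kd * H_i
H_d = 0.895 * 4.41
H_d = 3.9470 m

3.9470


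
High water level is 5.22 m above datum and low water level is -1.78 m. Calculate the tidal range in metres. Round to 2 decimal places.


Tidal range = High water - Low water
Tidal range = 5.22 - (-1.78)
Tidal range = 7.00 m

7.00


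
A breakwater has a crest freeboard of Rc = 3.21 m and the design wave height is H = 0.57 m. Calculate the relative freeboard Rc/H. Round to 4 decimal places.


Relative freeboard = Rc / H
= 3.21 / 0.57
= 5.6316

5.6316


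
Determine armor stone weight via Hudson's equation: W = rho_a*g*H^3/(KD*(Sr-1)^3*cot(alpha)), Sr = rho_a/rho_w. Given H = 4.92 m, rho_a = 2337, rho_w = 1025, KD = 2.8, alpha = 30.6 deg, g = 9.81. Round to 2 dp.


Sr = rho_a / rho_w = 2337 / 1025 = 2.280000
(Sr - 1) = 1.280000
(Sr - 1)^3 = 2.097152
cot(30.6) = 1 / tan(30.6) = 1 / 0.591398 = 1.690908
Numerator = 2337 * 9.81 * 4.92^3 = 2730379.5850
Denominator = 2.8 * 2.097152 * 1.690908 = 9.929053
W = 2730379.5850 / 9.929053
W = 274988.92 N

274988.92


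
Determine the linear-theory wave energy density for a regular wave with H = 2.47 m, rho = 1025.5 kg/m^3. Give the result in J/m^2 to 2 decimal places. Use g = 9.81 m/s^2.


E = (1/8) * rho * g * H^2
E = (1/8) * 1025.5 * 9.81 * 2.47^2
E = 0.125 * 1025.5 * 9.81 * 6.1009
E = 7672.00 J/m^2

7672.00


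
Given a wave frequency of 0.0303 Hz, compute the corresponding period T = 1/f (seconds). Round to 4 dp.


T = 1 / f
T = 1 / 0.0303
T = 33.0033 s

33.0033


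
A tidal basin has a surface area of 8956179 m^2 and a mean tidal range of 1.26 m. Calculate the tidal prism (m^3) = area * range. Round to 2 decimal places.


Tidal prism = Area * Tidal range
P = 8956179 * 1.26
P = 11284785.54 m^3

11284785.54


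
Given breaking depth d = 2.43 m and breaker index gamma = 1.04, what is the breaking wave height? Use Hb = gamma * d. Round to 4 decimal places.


Hb = gamma * d
Hb = 1.04 * 2.43
Hb = 2.5272 m

2.5272


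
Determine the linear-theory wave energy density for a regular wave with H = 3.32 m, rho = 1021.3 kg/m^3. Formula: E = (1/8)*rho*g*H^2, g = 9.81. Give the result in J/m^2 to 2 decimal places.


E = (1/8) * rho * g * H^2
E = (1/8) * 1021.3 * 9.81 * 3.32^2
E = 0.125 * 1021.3 * 9.81 * 11.0224
E = 13804.11 J/m^2

13804.11


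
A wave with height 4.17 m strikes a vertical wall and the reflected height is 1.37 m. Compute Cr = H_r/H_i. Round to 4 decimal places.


Cr = H_r / H_i
Cr = 1.37 / 4.17
Cr = 0.3285

0.3285


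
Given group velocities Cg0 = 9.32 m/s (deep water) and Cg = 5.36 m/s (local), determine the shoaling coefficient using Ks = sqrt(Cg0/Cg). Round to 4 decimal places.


Ks = sqrt(Cg0 / Cg)
Ks = sqrt(9.32 / 5.36)
Ks = sqrt(1.7388)
Ks = 1.3186

1.3186


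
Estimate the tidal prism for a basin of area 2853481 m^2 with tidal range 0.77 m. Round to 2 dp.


Tidal prism = Area * Tidal range
P = 2853481 * 0.77
P = 2197180.37 m^3

2197180.37


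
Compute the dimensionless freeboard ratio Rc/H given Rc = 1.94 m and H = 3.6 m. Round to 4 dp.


Relative freeboard = Rc / H
= 1.94 / 3.6
= 0.5389

0.5389


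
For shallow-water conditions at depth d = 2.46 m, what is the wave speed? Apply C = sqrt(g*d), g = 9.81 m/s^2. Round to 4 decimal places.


Using the shallow-water approximation:
C = sqrt(g * d) = sqrt(9.81 * 2.46)
C = sqrt(24.1326)
C = 4.9125 m/s

4.9125


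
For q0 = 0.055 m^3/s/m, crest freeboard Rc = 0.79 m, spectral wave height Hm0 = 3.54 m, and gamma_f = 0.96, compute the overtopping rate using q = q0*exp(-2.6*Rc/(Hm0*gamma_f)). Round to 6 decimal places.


q = q0 * exp(-2.6 * Rc / (Hm0 * gamma_f))
Exponent = -2.6 * 0.79 / (3.54 * 0.96)
= -2.6 * 0.79 / 3.3984
= -0.604402
exp(-0.604402) = 0.546401
q = 0.055 * 0.546401
q = 0.030052 m^3/s/m

0.030052


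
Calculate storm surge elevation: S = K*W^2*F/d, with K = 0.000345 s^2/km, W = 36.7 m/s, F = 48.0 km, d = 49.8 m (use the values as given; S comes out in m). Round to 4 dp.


S = K * W^2 * F / d
W^2 = 36.7^2 = 1346.89
S = 0.000345 * 1346.89 * 48.0 / 49.8
Numerator = 0.000345 * 1346.89 * 48.0 = 22.304498
S = 22.304498 / 49.8 = 0.4479 m

0.4479


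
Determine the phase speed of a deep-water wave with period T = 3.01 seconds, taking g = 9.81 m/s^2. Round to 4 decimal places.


We use the deep-water celerity formula:
C = g * T / (2 * pi)
C = 9.81 * 3.01 / (2 * 3.14159...)
C = 29.528100 / 6.283185
C = 4.6995 m/s

4.6995


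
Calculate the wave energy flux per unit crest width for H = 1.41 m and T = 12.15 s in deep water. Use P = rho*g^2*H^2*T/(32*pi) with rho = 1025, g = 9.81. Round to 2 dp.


P = rho * g^2 * H^2 * T / (32 * pi)
P = 1025 * 9.81^2 * 1.41^2 * 12.15 / (32 * pi)
P = 1025 * 96.2361 * 1.9881 * 12.15 / 100.53096
P = 23701.54 W/m

23701.54


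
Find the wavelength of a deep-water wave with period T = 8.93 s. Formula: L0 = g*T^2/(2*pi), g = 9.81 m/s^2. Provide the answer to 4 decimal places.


L0 = g * T^2 / (2 * pi)
L0 = 9.81 * 8.93^2 / (2 * pi)
L0 = 9.81 * 79.7449 / 6.28319
L0 = 782.2975 / 6.28319
L0 = 124.5065 m

124.5065


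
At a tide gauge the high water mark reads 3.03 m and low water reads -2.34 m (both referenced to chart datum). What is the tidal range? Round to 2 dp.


Tidal range = High water - Low water
Tidal range = 3.03 - (-2.34)
Tidal range = 5.37 m

5.37


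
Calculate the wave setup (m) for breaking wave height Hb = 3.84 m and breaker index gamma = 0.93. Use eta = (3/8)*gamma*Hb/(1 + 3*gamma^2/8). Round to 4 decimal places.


eta = (3/8) * gamma * Hb / (1 + 3*gamma^2/8)
Numerator = (3/8) * 0.93 * 3.84 = 1.339200
Denominator = 1 + 3*0.93^2/8 = 1 + 0.324338 = 1.324338
eta = 1.339200 / 1.324338
eta = 1.0112 m

1.0112


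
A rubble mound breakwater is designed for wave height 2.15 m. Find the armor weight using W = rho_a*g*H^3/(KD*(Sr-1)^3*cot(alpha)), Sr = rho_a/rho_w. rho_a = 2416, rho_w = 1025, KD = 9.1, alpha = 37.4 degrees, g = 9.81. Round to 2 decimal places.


Sr = rho_a / rho_w = 2416 / 1025 = 2.357073
(Sr - 1) = 1.357073
(Sr - 1)^3 = 2.499251
cot(37.4) = 1 / tan(37.4) = 1 / 0.764558 = 1.307946
Numerator = 2416 * 9.81 * 2.15^3 = 235549.0283
Denominator = 9.1 * 2.499251 * 1.307946 = 29.746844
W = 235549.0283 / 29.746844
W = 7918.45 N

7918.45


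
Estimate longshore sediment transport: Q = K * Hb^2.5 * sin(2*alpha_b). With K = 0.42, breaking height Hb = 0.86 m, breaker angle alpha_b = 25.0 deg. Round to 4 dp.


Q = K * Hb^2.5 * sin(2 * alpha_b)
Hb^2.5 = 0.86^2.5 = 0.685877
sin(2 * 25.0) = sin(50.0) = 0.766044
Q = 0.42 * 0.685877 * 0.766044
Q = 0.2207 m^3/s

0.2207


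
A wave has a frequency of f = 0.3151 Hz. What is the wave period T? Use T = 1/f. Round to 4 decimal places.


T = 1 / f
T = 1 / 0.3151
T = 3.1736 s

3.1736


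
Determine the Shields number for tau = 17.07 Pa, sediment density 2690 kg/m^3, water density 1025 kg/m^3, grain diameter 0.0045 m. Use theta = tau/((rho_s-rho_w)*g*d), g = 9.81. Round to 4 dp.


theta = tau / ((rho_s - rho_w) * g * d)
rho_s - rho_w = 2690 - 1025 = 1665
Denominator = 1665 * 9.81 * 0.0045 = 73.501425
theta = 17.07 / 73.501425
theta = 0.2322

0.2322


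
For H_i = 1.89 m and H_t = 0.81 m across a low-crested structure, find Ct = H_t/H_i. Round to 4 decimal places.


Ct = H_t / H_i
Ct = 0.81 / 1.89
Ct = 0.4286

0.4286


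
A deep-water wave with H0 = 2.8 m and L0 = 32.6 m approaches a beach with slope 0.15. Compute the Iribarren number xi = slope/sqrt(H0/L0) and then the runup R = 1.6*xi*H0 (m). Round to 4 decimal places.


xi = slope / sqrt(H0/L0)
H0/L0 = 2.8/32.6 = 0.085890
sqrt(0.085890) = 0.293069
xi = 0.15 / 0.293069 = 0.511824
R = 1.6 * xi * H0 = 1.6 * 0.511824 * 2.8
R = 2.2930 m

2.2930


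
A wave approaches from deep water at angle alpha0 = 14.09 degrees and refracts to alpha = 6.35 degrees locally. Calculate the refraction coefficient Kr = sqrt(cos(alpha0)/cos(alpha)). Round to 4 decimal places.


Kr = sqrt(cos(alpha0) / cos(alpha))
cos(14.09) = 0.969915
cos(6.35) = 0.993865
Kr = sqrt(0.969915 / 0.993865)
Kr = sqrt(0.975902)
Kr = 0.9879

0.9879


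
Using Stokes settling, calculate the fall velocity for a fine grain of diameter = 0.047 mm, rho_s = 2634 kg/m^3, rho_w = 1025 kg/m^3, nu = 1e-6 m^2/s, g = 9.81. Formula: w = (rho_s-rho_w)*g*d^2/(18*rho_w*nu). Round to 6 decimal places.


w = (rho_s - rho_w) * g * d^2 / (18 * rho_w * nu)
d = 0.047 mm = 0.000047 m
rho_s - rho_w = 2634 - 1025 = 1609
Numerator = 1609 * 9.81 * (0.000047)^2 = 0.000034867497
Denominator = 18 * 1025 * 1e-6 = 0.018450
w = 0.001890 m/s

0.001890


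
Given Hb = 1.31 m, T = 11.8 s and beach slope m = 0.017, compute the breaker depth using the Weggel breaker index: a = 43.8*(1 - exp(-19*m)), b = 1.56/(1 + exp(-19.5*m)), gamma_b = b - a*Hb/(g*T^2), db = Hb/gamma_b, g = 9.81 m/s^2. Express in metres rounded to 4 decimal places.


a = 43.8 * (1 - exp(-19 * m))
exp(-19 * 0.017) = exp(-0.3230) = 0.723974
a = 43.8 * (1 - 0.723974) = 12.089945
b = 1.56 / (1 + exp(-19.5 * m))
exp(-19.5 * 0.017) = exp(-0.3315) = 0.717846
b = 1.56 / (1 + 0.717846) = 0.908114
Hb / (g * T^2) = 1.31 / (9.81 * 11.8^2) = 1.31 / 1365.9444 = 0.00095904
gamma_b = b - a * Hb/(g*T^2) = 0.908114 - 12.089945 * 0.00095904 = 0.896519
db = Hb / gamma_b = 1.31 / 0.896519
db = 1.4612 m

1.4612


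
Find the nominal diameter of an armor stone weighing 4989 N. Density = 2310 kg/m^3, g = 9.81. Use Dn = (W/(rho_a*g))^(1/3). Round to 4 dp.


V = W / (rho_a * g)
V = 4989 / (2310 * 9.81)
V = 4989 / 22661.10
V = 0.220157 m^3
Dn = V^(1/3) = 0.220157^(1/3)
Dn = 0.6038 m

0.6038


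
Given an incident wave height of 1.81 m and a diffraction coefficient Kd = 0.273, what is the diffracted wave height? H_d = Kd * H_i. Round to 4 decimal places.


H_d = Kd * H_i
H_d = 0.273 * 1.81
H_d = 0.4941 m

0.4941


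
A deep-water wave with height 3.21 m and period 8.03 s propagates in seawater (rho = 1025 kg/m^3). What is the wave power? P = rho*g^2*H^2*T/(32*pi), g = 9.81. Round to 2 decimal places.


P = rho * g^2 * H^2 * T / (32 * pi)
P = 1025 * 9.81^2 * 3.21^2 * 8.03 / (32 * pi)
P = 1025 * 96.2361 * 10.3041 * 8.03 / 100.53096
P = 81187.21 W/m

81187.21


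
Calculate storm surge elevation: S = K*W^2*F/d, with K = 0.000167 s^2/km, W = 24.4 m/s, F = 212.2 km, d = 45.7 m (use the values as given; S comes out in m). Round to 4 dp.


S = K * W^2 * F / d
W^2 = 24.4^2 = 595.36
S = 0.000167 * 595.36 * 212.2 / 45.7
Numerator = 0.000167 * 595.36 * 212.2 = 21.098010
S = 21.098010 / 45.7 = 0.4617 m

0.4617


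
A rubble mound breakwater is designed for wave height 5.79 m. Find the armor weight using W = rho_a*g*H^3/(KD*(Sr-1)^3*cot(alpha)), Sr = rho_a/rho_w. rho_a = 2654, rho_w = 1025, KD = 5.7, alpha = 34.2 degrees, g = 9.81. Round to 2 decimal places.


Sr = rho_a / rho_w = 2654 / 1025 = 2.589268
(Sr - 1) = 1.589268
(Sr - 1)^3 = 4.014132
cot(34.2) = 1 / tan(34.2) = 1 / 0.679599 = 1.471455
Numerator = 2654 * 9.81 * 5.79^3 = 5053655.3102
Denominator = 5.7 * 4.014132 * 1.471455 = 33.667711
W = 5053655.3102 / 33.667711
W = 150103.92 N

150103.92


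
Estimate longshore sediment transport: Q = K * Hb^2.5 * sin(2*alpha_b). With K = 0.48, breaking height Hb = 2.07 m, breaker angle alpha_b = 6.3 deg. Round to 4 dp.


Q = K * Hb^2.5 * sin(2 * alpha_b)
Hb^2.5 = 2.07^2.5 = 6.164898
sin(2 * 6.3) = sin(12.6) = 0.218143
Q = 0.48 * 6.164898 * 0.218143
Q = 0.6455 m^3/s

0.6455


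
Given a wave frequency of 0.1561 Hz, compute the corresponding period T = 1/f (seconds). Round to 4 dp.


T = 1 / f
T = 1 / 0.1561
T = 6.4061 s

6.4061


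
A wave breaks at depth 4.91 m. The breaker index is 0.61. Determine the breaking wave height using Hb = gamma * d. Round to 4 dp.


Hb = gamma * d
Hb = 0.61 * 4.91
Hb = 2.9951 m

2.9951


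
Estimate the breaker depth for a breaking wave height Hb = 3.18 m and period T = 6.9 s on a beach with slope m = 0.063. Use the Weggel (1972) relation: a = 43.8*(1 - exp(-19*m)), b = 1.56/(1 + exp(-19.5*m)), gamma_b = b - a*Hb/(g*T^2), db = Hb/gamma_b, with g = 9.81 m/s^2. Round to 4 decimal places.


a = 43.8 * (1 - exp(-19 * m))
exp(-19 * 0.063) = exp(-1.1970) = 0.302099
a = 43.8 * (1 - 0.302099) = 30.568057
b = 1.56 / (1 + exp(-19.5 * m))
exp(-19.5 * 0.063) = exp(-1.2285) = 0.292731
b = 1.56 / (1 + 0.292731) = 1.206747
Hb / (g * T^2) = 3.18 / (9.81 * 6.9^2) = 3.18 / 467.0541 = 0.00680863
gamma_b = b - a * Hb/(g*T^2) = 1.206747 - 30.568057 * 0.00680863 = 0.998621
db = Hb / gamma_b = 3.18 / 0.998621
db = 3.1844 m

3.1844


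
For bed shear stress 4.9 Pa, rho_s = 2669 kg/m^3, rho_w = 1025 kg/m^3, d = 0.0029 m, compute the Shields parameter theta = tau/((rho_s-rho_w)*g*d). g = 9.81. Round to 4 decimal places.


theta = tau / ((rho_s - rho_w) * g * d)
rho_s - rho_w = 2669 - 1025 = 1644
Denominator = 1644 * 9.81 * 0.0029 = 46.770156
theta = 4.9 / 46.770156
theta = 0.1048

0.1048


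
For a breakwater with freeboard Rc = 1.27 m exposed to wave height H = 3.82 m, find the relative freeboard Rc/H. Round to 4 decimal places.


Relative freeboard = Rc / H
= 1.27 / 3.82
= 0.3325

0.3325


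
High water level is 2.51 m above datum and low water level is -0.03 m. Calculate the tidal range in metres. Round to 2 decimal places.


Tidal range = High water - Low water
Tidal range = 2.51 - (-0.03)
Tidal range = 2.54 m

2.54


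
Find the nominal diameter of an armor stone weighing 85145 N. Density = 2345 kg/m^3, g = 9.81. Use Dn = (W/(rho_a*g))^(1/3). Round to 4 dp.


V = W / (rho_a * g)
V = 85145 / (2345 * 9.81)
V = 85145 / 23004.45
V = 3.701240 m^3
Dn = V^(1/3) = 3.701240^(1/3)
Dn = 1.5469 m

1.5469


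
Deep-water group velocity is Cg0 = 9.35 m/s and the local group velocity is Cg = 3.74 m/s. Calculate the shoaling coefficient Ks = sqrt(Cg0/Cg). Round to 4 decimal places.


Ks = sqrt(Cg0 / Cg)
Ks = sqrt(9.35 / 3.74)
Ks = sqrt(2.5000)
Ks = 1.5811

1.5811


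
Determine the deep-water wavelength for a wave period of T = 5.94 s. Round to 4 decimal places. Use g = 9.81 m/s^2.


L0 = g * T^2 / (2 * pi)
L0 = 9.81 * 5.94^2 / (2 * pi)
L0 = 9.81 * 35.2836 / 6.28319
L0 = 346.1321 / 6.28319
L0 = 55.0886 m

55.0886


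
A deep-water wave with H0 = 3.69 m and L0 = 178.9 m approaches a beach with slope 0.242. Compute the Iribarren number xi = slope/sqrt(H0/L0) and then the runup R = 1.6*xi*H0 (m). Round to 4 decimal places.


xi = slope / sqrt(H0/L0)
H0/L0 = 3.69/178.9 = 0.020626
sqrt(0.020626) = 0.143618
xi = 0.242 / 0.143618 = 1.685029
R = 1.6 * xi * H0 = 1.6 * 1.685029 * 3.69
R = 9.9484 m

9.9484


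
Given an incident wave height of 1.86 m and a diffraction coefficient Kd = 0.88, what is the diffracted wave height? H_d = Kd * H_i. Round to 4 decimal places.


H_d = Kd * H_i
H_d = 0.88 * 1.86
H_d = 1.6368 m

1.6368


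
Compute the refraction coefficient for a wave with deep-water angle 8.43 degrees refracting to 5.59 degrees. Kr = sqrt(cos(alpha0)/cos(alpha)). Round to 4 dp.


Kr = sqrt(cos(alpha0) / cos(alpha))
cos(8.43) = 0.989196
cos(5.59) = 0.995244
Kr = sqrt(0.989196 / 0.995244)
Kr = sqrt(0.993922)
Kr = 0.9970

0.9970


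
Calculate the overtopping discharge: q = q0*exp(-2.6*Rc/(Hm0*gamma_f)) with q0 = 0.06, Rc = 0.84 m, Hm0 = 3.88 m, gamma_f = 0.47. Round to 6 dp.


q = q0 * exp(-2.6 * Rc / (Hm0 * gamma_f))
Exponent = -2.6 * 0.84 / (3.88 * 0.47)
= -2.6 * 0.84 / 1.8236
= -1.197631
exp(-1.197631) = 0.301909
q = 0.06 * 0.301909
q = 0.018115 m^3/s/m

0.018115


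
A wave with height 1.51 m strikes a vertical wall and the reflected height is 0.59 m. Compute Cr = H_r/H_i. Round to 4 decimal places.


Cr = H_r / H_i
Cr = 0.59 / 1.51
Cr = 0.3907

0.3907


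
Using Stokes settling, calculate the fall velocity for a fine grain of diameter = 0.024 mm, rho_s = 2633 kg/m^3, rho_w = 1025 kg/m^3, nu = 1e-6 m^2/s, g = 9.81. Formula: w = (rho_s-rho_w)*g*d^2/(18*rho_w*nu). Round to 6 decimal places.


w = (rho_s - rho_w) * g * d^2 / (18 * rho_w * nu)
d = 0.024 mm = 0.000024 m
rho_s - rho_w = 2633 - 1025 = 1608
Numerator = 1608 * 9.81 * (0.000024)^2 = 0.000009086100
Denominator = 18 * 1025 * 1e-6 = 0.018450
w = 0.000492 m/s

0.000492


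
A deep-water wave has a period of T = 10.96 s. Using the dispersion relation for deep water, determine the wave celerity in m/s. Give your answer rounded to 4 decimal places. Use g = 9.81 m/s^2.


We use the deep-water celerity formula:
C = g * T / (2 * pi)
C = 9.81 * 10.96 / (2 * 3.14159...)
C = 107.517600 / 6.283185
C = 17.1120 m/s

17.1120


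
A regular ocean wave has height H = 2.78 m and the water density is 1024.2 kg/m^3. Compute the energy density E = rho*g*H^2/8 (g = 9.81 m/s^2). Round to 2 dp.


E = (1/8) * rho * g * H^2
E = (1/8) * 1024.2 * 9.81 * 2.78^2
E = 0.125 * 1024.2 * 9.81 * 7.7284
E = 9706.29 J/m^2

9706.29


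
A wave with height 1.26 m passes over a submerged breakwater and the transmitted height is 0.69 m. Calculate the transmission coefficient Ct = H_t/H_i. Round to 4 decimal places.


Ct = H_t / H_i
Ct = 0.69 / 1.26
Ct = 0.5476

0.5476


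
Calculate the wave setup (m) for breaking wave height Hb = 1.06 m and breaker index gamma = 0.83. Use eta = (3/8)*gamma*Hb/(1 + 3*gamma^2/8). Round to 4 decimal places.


eta = (3/8) * gamma * Hb / (1 + 3*gamma^2/8)
Numerator = (3/8) * 0.83 * 1.06 = 0.329925
Denominator = 1 + 3*0.83^2/8 = 1 + 0.258338 = 1.258338
eta = 0.329925 / 1.258338
eta = 0.2622 m

0.2622


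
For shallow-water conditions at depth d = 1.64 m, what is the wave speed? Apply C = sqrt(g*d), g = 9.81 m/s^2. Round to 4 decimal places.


Using the shallow-water approximation:
C = sqrt(g * d) = sqrt(9.81 * 1.64)
C = sqrt(16.0884)
C = 4.0110 m/s

4.0110


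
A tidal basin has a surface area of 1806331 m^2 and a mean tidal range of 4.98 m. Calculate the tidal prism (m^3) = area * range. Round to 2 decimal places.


Tidal prism = Area * Tidal range
P = 1806331 * 4.98
P = 8995528.38 m^3

8995528.38


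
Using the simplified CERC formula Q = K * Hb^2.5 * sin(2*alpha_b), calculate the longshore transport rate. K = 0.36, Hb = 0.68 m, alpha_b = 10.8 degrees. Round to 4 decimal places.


Q = K * Hb^2.5 * sin(2 * alpha_b)
Hb^2.5 = 0.68^2.5 = 0.381305
sin(2 * 10.8) = sin(21.6) = 0.368125
Q = 0.36 * 0.381305 * 0.368125
Q = 0.0505 m^3/s

0.0505


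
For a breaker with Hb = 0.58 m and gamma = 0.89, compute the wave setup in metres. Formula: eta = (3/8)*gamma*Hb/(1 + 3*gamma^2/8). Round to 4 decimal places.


eta = (3/8) * gamma * Hb / (1 + 3*gamma^2/8)
Numerator = (3/8) * 0.89 * 0.58 = 0.193575
Denominator = 1 + 3*0.89^2/8 = 1 + 0.297038 = 1.297038
eta = 0.193575 / 1.297038
eta = 0.1492 m

0.1492


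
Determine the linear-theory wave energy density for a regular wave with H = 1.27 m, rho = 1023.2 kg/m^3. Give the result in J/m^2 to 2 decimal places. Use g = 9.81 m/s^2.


E = (1/8) * rho * g * H^2
E = (1/8) * 1023.2 * 9.81 * 1.27^2
E = 0.125 * 1023.2 * 9.81 * 1.6129
E = 2023.70 J/m^2

2023.70


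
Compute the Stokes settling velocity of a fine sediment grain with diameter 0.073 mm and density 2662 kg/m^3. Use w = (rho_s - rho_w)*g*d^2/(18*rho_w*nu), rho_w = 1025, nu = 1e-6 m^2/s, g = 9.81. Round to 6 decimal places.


w = (rho_s - rho_w) * g * d^2 / (18 * rho_w * nu)
d = 0.073 mm = 0.000073 m
rho_s - rho_w = 2662 - 1025 = 1637
Numerator = 1637 * 9.81 * (0.000073)^2 = 0.000085578251
Denominator = 18 * 1025 * 1e-6 = 0.018450
w = 0.004638 m/s

0.004638


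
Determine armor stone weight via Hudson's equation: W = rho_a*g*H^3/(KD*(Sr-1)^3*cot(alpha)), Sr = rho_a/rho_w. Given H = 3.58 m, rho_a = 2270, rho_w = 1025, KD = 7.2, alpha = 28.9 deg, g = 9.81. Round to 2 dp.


Sr = rho_a / rho_w = 2270 / 1025 = 2.214634
(Sr - 1) = 1.214634
(Sr - 1)^3 = 1.791994
cot(28.9) = 1 / tan(28.9) = 1 / 0.552030 = 1.811497
Numerator = 2270 * 9.81 * 3.58^3 = 1021748.3487
Denominator = 7.2 * 1.791994 * 1.811497 = 23.372574
W = 1021748.3487 / 23.372574
W = 43715.70 N

43715.70


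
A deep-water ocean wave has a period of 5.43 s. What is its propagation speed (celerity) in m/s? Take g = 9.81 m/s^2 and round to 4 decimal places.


We use the deep-water celerity formula:
C = g * T / (2 * pi)
C = 9.81 * 5.43 / (2 * 3.14159...)
C = 53.268300 / 6.283185
C = 8.4779 m/s

8.4779


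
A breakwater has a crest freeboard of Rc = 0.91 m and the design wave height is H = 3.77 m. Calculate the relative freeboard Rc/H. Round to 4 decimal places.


Relative freeboard = Rc / H
= 0.91 / 3.77
= 0.2414

0.2414


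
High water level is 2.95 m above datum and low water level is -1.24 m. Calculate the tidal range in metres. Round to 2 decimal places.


Tidal range = High water - Low water
Tidal range = 2.95 - (-1.24)
Tidal range = 4.19 m

4.19


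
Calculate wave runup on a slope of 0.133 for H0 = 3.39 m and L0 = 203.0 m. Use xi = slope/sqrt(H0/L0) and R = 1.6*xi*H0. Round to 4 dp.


xi = slope / sqrt(H0/L0)
H0/L0 = 3.39/203.0 = 0.016700
sqrt(0.016700) = 0.129227
xi = 0.133 / 0.129227 = 1.029200
R = 1.6 * xi * H0 = 1.6 * 1.029200 * 3.39
R = 5.5824 m

5.5824


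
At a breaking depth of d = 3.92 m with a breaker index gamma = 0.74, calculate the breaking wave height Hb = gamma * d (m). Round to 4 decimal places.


Hb = gamma * d
Hb = 0.74 * 3.92
Hb = 2.9008 m

2.9008


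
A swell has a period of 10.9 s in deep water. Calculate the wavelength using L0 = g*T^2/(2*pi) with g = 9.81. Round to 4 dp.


L0 = g * T^2 / (2 * pi)
L0 = 9.81 * 10.9^2 / (2 * pi)
L0 = 9.81 * 118.8100 / 6.28319
L0 = 1165.5261 / 6.28319
L0 = 185.4992 m

185.4992


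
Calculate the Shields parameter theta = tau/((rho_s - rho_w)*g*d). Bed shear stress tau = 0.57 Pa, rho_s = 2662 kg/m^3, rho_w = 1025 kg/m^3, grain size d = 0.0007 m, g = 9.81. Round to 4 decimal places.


theta = tau / ((rho_s - rho_w) * g * d)
rho_s - rho_w = 2662 - 1025 = 1637
Denominator = 1637 * 9.81 * 0.0007 = 11.241279
theta = 0.57 / 11.241279
theta = 0.0507

0.0507


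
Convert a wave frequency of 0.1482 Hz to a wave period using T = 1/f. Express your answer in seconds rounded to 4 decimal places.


T = 1 / f
T = 1 / 0.1482
T = 6.7476 s

6.7476


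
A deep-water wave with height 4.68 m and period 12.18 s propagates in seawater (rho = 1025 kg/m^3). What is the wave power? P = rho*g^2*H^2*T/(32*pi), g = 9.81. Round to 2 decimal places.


P = rho * g^2 * H^2 * T / (32 * pi)
P = 1025 * 9.81^2 * 4.68^2 * 12.18 / (32 * pi)
P = 1025 * 96.2361 * 21.9024 * 12.18 / 100.53096
P = 261758.64 W/m

261758.64


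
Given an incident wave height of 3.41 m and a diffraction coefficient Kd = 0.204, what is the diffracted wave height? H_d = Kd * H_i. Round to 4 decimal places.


H_d = Kd * H_i
H_d = 0.204 * 3.41
H_d = 0.6956 m

0.6956


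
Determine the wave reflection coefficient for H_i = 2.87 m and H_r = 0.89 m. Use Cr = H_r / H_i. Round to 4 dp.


Cr = H_r / H_i
Cr = 0.89 / 2.87
Cr = 0.3101

0.3101


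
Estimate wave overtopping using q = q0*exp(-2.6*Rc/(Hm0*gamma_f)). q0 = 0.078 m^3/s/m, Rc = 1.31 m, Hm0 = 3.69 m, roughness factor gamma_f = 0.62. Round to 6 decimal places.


q = q0 * exp(-2.6 * Rc / (Hm0 * gamma_f))
Exponent = -2.6 * 1.31 / (3.69 * 0.62)
= -2.6 * 1.31 / 2.2878
= -1.488767
exp(-1.488767) = 0.225651
q = 0.078 * 0.225651
q = 0.017601 m^3/s/m

0.017601


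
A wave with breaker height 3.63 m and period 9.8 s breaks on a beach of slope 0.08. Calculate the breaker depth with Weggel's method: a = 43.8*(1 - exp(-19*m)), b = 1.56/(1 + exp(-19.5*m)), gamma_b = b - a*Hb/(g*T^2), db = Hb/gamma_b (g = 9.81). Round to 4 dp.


a = 43.8 * (1 - exp(-19 * m))
exp(-19 * 0.08) = exp(-1.5200) = 0.218712
a = 43.8 * (1 - 0.218712) = 34.220419
b = 1.56 / (1 + exp(-19.5 * m))
exp(-19.5 * 0.08) = exp(-1.5600) = 0.210136
b = 1.56 / (1 + 0.210136) = 1.289111
Hb / (g * T^2) = 3.63 / (9.81 * 9.8^2) = 3.63 / 942.1524 = 0.00385288
gamma_b = b - a * Hb/(g*T^2) = 1.289111 - 34.220419 * 0.00385288 = 1.157264
db = Hb / gamma_b = 3.63 / 1.157264
db = 3.1367 m

3.1367


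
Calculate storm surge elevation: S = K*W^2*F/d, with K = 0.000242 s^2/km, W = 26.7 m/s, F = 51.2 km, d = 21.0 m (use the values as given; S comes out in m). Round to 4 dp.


S = K * W^2 * F / d
W^2 = 26.7^2 = 712.89
S = 0.000242 * 712.89 * 51.2 / 21.0
Numerator = 0.000242 * 712.89 * 51.2 = 8.832992
S = 8.832992 / 21.0 = 0.4206 m

0.4206
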